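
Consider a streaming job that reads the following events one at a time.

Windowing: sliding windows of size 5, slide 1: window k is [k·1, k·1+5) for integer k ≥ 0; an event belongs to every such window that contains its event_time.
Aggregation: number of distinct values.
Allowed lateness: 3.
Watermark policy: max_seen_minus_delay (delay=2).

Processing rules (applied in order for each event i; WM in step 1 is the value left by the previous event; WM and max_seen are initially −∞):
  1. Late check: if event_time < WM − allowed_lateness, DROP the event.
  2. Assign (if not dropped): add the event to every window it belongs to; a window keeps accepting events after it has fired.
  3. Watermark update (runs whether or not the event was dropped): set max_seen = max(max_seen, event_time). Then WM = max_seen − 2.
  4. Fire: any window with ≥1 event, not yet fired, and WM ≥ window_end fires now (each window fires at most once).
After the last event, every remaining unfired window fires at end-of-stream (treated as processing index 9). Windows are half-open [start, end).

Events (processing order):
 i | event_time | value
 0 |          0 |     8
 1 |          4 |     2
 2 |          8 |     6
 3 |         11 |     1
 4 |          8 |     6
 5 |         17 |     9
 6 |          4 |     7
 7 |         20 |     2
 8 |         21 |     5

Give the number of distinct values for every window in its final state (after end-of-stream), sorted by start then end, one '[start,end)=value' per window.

[0,5)=2 [1,6)=1 [2,7)=1 [3,8)=1 [4,9)=2 [5,10)=1 [6,11)=1 [7,12)=2 [8,13)=2 [9,14)=1 [10,15)=1 [11,16)=1 [13,18)=1 [14,19)=1 [15,20)=1 [16,21)=2 [17,22)=3 [18,23)=2 [19,24)=2 [20,25)=2 [21,26)=1

i=0 t=0 v=8: → [0,5); WM=-2
i=1 t=4 v=2: → [4,9),[3,8),[2,7),[1,6),[0,5); WM=2
i=2 t=8 v=6: → [8,13),[7,12),[6,11),[5,10),[4,9); WM=6; [0,5) fires=2 [1,6) fires=1
i=3 t=11 v=1: → [11,16),[10,15),[9,14),[8,13),[7,12); WM=9; [2,7) fires=1 [3,8) fires=1 [4,9) fires=2
i=4 t=8 v=6: → [8,13),[7,12),[6,11),[5,10),[4,9); WM=9
i=5 t=17 v=9: → [17,22),[16,21),[15,20),[14,19),[13,18); WM=15; [5,10) fires=1 [6,11) fires=1 [7,12) fires=2 [8,13) fires=2 [9,14) fires=1 [10,15) fires=1
i=6 t=4 v=7: DROP (t<15-3); WM=15
i=7 t=20 v=2: → [20,25),[19,24),[18,23),[17,22),[16,21); WM=18; [11,16) fires=1 [13,18) fires=1
i=8 t=21 v=5: → [21,26),[20,25),[19,24),[18,23),[17,22); WM=19; [14,19) fires=1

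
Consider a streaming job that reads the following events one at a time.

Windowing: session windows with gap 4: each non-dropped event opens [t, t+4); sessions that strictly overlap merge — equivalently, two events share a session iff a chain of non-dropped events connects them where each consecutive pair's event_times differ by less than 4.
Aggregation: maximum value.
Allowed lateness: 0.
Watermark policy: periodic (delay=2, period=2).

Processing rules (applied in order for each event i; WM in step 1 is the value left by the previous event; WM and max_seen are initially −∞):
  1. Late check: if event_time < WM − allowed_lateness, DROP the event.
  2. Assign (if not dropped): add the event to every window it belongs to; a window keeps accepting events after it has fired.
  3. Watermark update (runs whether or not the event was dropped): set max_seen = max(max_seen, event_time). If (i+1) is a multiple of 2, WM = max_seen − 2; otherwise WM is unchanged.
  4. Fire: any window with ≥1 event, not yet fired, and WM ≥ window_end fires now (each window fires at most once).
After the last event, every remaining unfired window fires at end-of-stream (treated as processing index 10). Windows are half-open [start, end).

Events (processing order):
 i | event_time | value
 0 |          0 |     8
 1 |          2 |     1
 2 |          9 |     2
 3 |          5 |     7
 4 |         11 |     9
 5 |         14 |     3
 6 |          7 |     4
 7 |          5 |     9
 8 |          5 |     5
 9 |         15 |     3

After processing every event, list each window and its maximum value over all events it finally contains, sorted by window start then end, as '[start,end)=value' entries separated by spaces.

[0,9)=8 [9,19)=9

i=0 t=0 v=8: → [0,4); WM=−∞
i=1 t=2 v=1: → [0,6); WM=0
i=2 t=9 v=2: → [9,13); WM=0
i=3 t=5 v=7: → [0,9); WM=7
i=4 t=11 v=9: → [9,15); WM=7
i=5 t=14 v=3: → [9,18); WM=12
i=6 t=7 v=4: DROP (t<12-0); WM=12
i=7 t=5 v=9: DROP (t<12-0); WM=12
i=8 t=5 v=5: DROP (t<12-0); WM=12
i=9 t=15 v=3: → [9,19); WM=13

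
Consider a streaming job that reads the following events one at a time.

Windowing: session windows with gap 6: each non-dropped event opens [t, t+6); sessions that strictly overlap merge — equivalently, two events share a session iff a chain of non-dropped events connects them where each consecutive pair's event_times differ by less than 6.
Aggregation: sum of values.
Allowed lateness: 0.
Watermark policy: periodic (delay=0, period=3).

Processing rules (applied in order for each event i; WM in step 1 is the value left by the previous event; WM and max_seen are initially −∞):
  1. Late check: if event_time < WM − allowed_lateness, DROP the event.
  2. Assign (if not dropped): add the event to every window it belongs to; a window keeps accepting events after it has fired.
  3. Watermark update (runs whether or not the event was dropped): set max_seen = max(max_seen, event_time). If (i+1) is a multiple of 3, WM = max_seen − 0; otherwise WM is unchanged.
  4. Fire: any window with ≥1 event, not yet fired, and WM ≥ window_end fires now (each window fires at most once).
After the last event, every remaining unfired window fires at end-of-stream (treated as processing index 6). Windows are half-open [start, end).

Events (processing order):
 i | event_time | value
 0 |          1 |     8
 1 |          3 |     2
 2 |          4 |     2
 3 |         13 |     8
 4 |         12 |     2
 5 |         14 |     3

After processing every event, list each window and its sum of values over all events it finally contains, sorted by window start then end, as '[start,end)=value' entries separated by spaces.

[1,10)=12 [12,20)=13

i=0 t=1 v=8: → [1,7); WM=−∞
i=1 t=3 v=2: → [1,9); WM=−∞
i=2 t=4 v=2: → [1,10); WM=4
i=3 t=13 v=8: → [13,19); WM=4
i=4 t=12 v=2: → [12,19); WM=4
i=5 t=14 v=3: → [12,20); WM=14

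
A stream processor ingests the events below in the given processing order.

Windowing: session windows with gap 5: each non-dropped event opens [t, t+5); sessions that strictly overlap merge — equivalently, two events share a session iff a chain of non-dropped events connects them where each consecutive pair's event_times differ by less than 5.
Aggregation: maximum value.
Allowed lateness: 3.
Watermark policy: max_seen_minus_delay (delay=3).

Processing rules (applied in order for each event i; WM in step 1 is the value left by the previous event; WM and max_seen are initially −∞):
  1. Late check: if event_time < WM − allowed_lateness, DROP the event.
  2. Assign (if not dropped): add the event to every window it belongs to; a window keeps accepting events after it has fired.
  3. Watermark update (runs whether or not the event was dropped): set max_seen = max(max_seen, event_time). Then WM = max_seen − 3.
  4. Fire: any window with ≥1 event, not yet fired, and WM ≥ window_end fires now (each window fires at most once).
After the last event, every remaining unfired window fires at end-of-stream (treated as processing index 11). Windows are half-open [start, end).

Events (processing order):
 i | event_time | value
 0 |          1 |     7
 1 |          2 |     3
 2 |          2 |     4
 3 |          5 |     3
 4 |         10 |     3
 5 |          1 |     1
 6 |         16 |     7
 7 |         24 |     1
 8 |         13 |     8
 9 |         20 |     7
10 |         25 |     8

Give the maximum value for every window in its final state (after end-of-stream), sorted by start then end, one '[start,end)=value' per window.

[1,10)=7 [10,15)=3 [16,30)=8

i=0 t=1 v=7: → [1,6); WM=-2
i=1 t=2 v=3: → [1,7); WM=-1
i=2 t=2 v=4: → [1,7); WM=-1
i=3 t=5 v=3: → [1,10); WM=2
i=4 t=10 v=3: → [10,15); WM=7
i=5 t=1 v=1: DROP (t<7-3); WM=7
i=6 t=16 v=7: → [16,21); WM=13
i=7 t=24 v=1: → [24,29); WM=21
i=8 t=13 v=8: DROP (t<21-3); WM=21
i=9 t=20 v=7: → [16,29); WM=21
i=10 t=25 v=8: → [16,30); WM=22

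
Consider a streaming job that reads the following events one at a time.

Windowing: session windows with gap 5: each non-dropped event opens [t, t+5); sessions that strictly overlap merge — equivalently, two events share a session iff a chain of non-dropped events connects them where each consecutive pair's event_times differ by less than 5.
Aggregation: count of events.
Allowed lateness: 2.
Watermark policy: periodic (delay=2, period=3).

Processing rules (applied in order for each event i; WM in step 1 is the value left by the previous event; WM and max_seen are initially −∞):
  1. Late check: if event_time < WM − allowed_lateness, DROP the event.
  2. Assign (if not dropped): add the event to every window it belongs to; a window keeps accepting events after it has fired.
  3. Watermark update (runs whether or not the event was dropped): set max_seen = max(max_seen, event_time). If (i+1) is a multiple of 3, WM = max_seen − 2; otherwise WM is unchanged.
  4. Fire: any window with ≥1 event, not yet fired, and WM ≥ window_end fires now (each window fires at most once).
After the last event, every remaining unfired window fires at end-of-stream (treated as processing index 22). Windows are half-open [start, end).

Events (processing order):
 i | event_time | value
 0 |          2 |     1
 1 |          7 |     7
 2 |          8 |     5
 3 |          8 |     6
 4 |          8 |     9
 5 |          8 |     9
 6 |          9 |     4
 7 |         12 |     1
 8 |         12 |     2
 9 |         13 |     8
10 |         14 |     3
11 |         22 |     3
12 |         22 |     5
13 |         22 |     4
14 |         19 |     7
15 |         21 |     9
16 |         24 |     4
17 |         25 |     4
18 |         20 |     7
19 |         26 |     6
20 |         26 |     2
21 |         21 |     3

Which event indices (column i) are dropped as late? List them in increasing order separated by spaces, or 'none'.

18 21

i=0 t=2 v=1: → [2,7); WM=−∞
i=1 t=7 v=7: → [7,12); WM=−∞
i=2 t=8 v=5: → [7,13); WM=6
i=3 t=8 v=6: → [7,13); WM=6
i=4 t=8 v=9: → [7,13); WM=6
i=5 t=8 v=9: → [7,13); WM=6
i=6 t=9 v=4: → [7,14); WM=6
i=7 t=12 v=1: → [7,17); WM=6
i=8 t=12 v=2: → [7,17); WM=10
i=9 t=13 v=8: → [7,18); WM=10
i=10 t=14 v=3: → [7,19); WM=10
i=11 t=22 v=3: → [22,27); WM=20
i=12 t=22 v=5: → [22,27); WM=20
i=13 t=22 v=4: → [22,27); WM=20
i=14 t=19 v=7: → [19,27); WM=20
i=15 t=21 v=9: → [19,27); WM=20
i=16 t=24 v=4: → [19,29); WM=20
i=17 t=25 v=4: → [19,30); WM=23
i=18 t=20 v=7: DROP (t<23-2); WM=23
i=19 t=26 v=6: → [19,31); WM=23
i=20 t=26 v=2: → [19,31); WM=24
i=21 t=21 v=3: DROP (t<24-2); WM=24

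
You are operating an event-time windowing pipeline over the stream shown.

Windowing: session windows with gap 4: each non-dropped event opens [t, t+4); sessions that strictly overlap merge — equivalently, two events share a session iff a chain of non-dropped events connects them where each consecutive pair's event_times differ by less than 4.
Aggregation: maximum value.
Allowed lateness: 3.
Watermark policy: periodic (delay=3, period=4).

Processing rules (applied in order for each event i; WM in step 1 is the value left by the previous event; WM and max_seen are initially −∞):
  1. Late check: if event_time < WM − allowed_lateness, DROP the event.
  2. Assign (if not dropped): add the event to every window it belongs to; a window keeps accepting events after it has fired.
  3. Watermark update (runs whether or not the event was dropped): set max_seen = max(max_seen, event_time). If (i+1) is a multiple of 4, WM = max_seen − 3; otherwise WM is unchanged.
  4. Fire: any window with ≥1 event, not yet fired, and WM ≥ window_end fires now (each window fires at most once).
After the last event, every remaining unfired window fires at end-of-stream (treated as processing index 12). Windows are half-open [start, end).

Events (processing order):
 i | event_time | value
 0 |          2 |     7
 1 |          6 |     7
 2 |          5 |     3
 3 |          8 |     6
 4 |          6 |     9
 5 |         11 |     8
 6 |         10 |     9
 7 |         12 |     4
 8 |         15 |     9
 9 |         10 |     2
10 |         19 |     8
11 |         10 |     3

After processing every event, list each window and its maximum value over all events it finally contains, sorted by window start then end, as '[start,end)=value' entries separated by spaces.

[2,19)=9 [19,23)=8

i=0 t=2 v=7: → [2,6); WM=−∞
i=1 t=6 v=7: → [6,10); WM=−∞
i=2 t=5 v=3: → [2,10); WM=−∞
i=3 t=8 v=6: → [2,12); WM=5
i=4 t=6 v=9: → [2,12); WM=5
i=5 t=11 v=8: → [2,15); WM=5
i=6 t=10 v=9: → [2,15); WM=5
i=7 t=12 v=4: → [2,16); WM=9
i=8 t=15 v=9: → [2,19); WM=9
i=9 t=10 v=2: → [2,19); WM=9
i=10 t=19 v=8: → [19,23); WM=9
i=11 t=10 v=3: → [2,19); WM=16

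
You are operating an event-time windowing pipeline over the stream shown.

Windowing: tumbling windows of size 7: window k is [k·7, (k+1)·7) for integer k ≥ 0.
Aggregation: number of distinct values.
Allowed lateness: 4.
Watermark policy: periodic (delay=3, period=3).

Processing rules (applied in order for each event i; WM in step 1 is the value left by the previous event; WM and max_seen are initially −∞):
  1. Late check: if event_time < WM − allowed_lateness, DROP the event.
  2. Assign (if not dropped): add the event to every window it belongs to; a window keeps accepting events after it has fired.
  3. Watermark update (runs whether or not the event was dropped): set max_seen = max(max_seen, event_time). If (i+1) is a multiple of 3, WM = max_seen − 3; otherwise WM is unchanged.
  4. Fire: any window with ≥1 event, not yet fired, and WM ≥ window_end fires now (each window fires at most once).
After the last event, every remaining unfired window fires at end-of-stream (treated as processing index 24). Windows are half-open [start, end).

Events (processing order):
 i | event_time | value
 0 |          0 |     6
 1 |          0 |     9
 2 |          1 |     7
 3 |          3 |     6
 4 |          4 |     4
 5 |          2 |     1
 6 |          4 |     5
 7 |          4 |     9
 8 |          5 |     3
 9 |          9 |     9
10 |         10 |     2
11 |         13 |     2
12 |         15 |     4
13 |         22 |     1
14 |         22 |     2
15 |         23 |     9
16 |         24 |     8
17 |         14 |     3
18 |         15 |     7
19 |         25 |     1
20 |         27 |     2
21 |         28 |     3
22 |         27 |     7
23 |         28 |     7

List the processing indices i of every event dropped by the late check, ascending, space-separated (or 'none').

i=0 t=0 v=6: → [0,7); WM=−∞
i=1 t=0 v=9: → [0,7); WM=−∞
i=2 t=1 v=7: → [0,7); WM=-2
i=3 t=3 v=6: → [0,7); WM=-2
i=4 t=4 v=4: → [0,7); WM=-2
i=5 t=2 v=1: → [0,7); WM=1
i=6 t=4 v=5: → [0,7); WM=1
i=7 t=4 v=9: → [0,7); WM=1
i=8 t=5 v=3: → [0,7); WM=2
i=9 t=9 v=9: → [7,14); WM=2
i=10 t=10 v=2: → [7,14); WM=2
i=11 t=13 v=2: → [7,14); WM=10; [0,7) fires=7
i=12 t=15 v=4: → [14,21); WM=10
i=13 t=22 v=1: → [21,28); WM=10
i=14 t=22 v=2: → [21,28); WM=19; [7,14) fires=2
i=15 t=23 v=9: → [21,28); WM=19
i=16 t=24 v=8: → [21,28); WM=19
i=17 t=14 v=3: DROP (t<19-4); WM=21; [14,21) fires=1
i=18 t=15 v=7: DROP (t<21-4); WM=21
i=19 t=25 v=1: → [21,28); WM=21
i=20 t=27 v=2: → [21,28); WM=24
i=21 t=28 v=3: → [28,35); WM=24
i=22 t=27 v=7: → [21,28); WM=24
i=23 t=28 v=7: → [28,35); WM=25

17 18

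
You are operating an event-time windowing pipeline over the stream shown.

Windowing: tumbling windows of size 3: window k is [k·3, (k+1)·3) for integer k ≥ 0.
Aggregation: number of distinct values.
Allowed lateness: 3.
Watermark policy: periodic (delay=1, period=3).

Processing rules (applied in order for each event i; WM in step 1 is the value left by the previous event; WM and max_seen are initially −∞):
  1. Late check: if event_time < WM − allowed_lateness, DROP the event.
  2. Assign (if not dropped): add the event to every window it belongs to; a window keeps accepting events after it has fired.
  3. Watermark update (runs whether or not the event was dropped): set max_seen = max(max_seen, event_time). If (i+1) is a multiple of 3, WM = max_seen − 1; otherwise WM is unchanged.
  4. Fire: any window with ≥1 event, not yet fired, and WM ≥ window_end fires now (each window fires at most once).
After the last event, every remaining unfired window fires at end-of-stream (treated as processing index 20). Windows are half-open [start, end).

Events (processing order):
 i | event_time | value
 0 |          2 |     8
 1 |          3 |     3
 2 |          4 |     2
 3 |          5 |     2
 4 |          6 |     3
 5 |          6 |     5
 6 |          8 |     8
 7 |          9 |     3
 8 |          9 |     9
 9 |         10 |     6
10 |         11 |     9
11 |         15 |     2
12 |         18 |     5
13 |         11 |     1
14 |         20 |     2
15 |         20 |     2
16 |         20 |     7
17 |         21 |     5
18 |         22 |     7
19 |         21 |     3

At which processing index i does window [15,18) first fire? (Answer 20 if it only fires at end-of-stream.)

14

i=0 t=2 v=8: → [0,3); WM=−∞
i=1 t=3 v=3: → [3,6); WM=−∞
i=2 t=4 v=2: → [3,6); WM=3; [0,3) fires=1
i=3 t=5 v=2: → [3,6); WM=3
i=4 t=6 v=3: → [6,9); WM=3
i=5 t=6 v=5: → [6,9); WM=5
i=6 t=8 v=8: → [6,9); WM=5
i=7 t=9 v=3: → [9,12); WM=5
i=8 t=9 v=9: → [9,12); WM=8; [3,6) fires=2
i=9 t=10 v=6: → [9,12); WM=8
i=10 t=11 v=9: → [9,12); WM=8
i=11 t=15 v=2: → [15,18); WM=14; [6,9) fires=3 [9,12) fires=3
i=12 t=18 v=5: → [18,21); WM=14
i=13 t=11 v=1: → [9,12); WM=14
i=14 t=20 v=2: → [18,21); WM=19; [15,18) fires=1
i=15 t=20 v=2: → [18,21); WM=19
i=16 t=20 v=7: → [18,21); WM=19
i=17 t=21 v=5: → [21,24); WM=20
i=18 t=22 v=7: → [21,24); WM=20
i=19 t=21 v=3: → [21,24); WM=20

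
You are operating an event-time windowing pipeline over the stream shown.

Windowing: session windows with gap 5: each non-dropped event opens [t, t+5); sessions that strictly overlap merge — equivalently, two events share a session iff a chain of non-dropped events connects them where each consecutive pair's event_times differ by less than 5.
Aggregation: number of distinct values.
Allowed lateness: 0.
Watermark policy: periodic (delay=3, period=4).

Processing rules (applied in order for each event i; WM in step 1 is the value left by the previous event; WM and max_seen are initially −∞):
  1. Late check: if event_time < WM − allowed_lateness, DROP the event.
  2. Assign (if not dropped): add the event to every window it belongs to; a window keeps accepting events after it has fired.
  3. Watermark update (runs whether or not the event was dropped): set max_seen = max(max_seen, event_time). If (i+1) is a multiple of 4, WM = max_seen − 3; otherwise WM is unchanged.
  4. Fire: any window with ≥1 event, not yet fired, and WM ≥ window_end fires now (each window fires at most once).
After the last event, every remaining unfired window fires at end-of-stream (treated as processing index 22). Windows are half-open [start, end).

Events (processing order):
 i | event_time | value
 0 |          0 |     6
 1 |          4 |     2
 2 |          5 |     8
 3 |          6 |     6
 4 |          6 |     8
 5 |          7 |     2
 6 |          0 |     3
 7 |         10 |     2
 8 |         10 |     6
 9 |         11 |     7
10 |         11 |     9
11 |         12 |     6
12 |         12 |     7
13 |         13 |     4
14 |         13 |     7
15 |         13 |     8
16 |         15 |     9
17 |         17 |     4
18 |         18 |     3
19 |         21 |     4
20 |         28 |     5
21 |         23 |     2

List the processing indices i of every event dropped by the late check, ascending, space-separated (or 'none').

6

i=0 t=0 v=6: → [0,5); WM=−∞
i=1 t=4 v=2: → [0,9); WM=−∞
i=2 t=5 v=8: → [0,10); WM=−∞
i=3 t=6 v=6: → [0,11); WM=3
i=4 t=6 v=8: → [0,11); WM=3
i=5 t=7 v=2: → [0,12); WM=3
i=6 t=0 v=3: DROP (t<3-0); WM=3
i=7 t=10 v=2: → [0,15); WM=7
i=8 t=10 v=6: → [0,15); WM=7
i=9 t=11 v=7: → [0,16); WM=7
i=10 t=11 v=9: → [0,16); WM=7
i=11 t=12 v=6: → [0,17); WM=9
i=12 t=12 v=7: → [0,17); WM=9
i=13 t=13 v=4: → [0,18); WM=9
i=14 t=13 v=7: → [0,18); WM=9
i=15 t=13 v=8: → [0,18); WM=10
i=16 t=15 v=9: → [0,20); WM=10
i=17 t=17 v=4: → [0,22); WM=10
i=18 t=18 v=3: → [0,23); WM=10
i=19 t=21 v=4: → [0,26); WM=18
i=20 t=28 v=5: → [28,33); WM=18
i=21 t=23 v=2: → [0,28); WM=18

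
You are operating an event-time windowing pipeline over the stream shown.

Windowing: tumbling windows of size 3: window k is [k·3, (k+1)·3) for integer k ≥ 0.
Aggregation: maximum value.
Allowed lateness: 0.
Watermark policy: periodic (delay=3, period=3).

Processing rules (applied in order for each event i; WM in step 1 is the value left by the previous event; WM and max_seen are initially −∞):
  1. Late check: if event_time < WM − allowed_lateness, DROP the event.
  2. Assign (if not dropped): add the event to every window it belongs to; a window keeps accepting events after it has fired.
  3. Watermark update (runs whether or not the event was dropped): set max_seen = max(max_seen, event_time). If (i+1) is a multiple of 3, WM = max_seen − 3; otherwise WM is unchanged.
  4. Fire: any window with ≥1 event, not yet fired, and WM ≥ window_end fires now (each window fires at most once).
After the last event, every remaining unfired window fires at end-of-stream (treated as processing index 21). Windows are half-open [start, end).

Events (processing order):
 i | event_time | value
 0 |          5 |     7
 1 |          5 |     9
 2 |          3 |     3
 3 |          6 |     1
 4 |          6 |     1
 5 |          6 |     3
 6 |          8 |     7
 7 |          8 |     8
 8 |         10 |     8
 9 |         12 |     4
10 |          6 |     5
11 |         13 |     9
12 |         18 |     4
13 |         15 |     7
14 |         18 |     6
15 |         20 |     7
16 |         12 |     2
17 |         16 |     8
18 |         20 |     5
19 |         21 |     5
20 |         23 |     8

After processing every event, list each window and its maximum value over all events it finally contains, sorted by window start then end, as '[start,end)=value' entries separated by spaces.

i=0 t=5 v=7: → [3,6); WM=−∞
i=1 t=5 v=9: → [3,6); WM=−∞
i=2 t=3 v=3: → [3,6); WM=2
i=3 t=6 v=1: → [6,9); WM=2
i=4 t=6 v=1: → [6,9); WM=2
i=5 t=6 v=3: → [6,9); WM=3
i=6 t=8 v=7: → [6,9); WM=3
i=7 t=8 v=8: → [6,9); WM=3
i=8 t=10 v=8: → [9,12); WM=7; [3,6) fires=9
i=9 t=12 v=4: → [12,15); WM=7
i=10 t=6 v=5: DROP (t<7-0); WM=7
i=11 t=13 v=9: → [12,15); WM=10; [6,9) fires=8
i=12 t=18 v=4: → [18,21); WM=10
i=13 t=15 v=7: → [15,18); WM=10
i=14 t=18 v=6: → [18,21); WM=15; [9,12) fires=8 [12,15) fires=9
i=15 t=20 v=7: → [18,21); WM=15
i=16 t=12 v=2: DROP (t<15-0); WM=15
i=17 t=16 v=8: → [15,18); WM=17
i=18 t=20 v=5: → [18,21); WM=17
i=19 t=21 v=5: → [21,24); WM=17
i=20 t=23 v=8: → [21,24); WM=20; [15,18) fires=8

[3,6)=9 [6,9)=8 [9,12)=8 [12,15)=9 [15,18)=8 [18,21)=7 [21,24)=8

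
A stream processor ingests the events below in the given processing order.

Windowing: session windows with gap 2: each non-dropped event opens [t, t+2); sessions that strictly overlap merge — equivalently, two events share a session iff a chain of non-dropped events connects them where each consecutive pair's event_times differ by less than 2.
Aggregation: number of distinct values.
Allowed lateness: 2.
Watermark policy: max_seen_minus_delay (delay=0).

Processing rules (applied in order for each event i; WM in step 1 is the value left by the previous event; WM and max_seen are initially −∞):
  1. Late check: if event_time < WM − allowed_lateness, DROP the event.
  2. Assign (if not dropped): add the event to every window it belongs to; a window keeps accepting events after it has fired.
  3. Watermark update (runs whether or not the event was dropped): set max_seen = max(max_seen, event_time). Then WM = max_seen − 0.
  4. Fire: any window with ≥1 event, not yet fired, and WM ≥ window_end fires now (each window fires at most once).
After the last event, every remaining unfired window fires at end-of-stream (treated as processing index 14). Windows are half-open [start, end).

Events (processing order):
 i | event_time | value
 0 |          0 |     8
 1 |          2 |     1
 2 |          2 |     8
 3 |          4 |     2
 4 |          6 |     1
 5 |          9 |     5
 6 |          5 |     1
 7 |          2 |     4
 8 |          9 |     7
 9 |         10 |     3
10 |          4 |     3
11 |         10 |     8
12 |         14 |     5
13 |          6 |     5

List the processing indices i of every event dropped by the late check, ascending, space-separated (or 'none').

6 7 10 13

i=0 t=0 v=8: → [0,2); WM=0
i=1 t=2 v=1: → [2,4); WM=2
i=2 t=2 v=8: → [2,4); WM=2
i=3 t=4 v=2: → [4,6); WM=4
i=4 t=6 v=1: → [6,8); WM=6
i=5 t=9 v=5: → [9,11); WM=9
i=6 t=5 v=1: DROP (t<9-2); WM=9
i=7 t=2 v=4: DROP (t<9-2); WM=9
i=8 t=9 v=7: → [9,11); WM=9
i=9 t=10 v=3: → [9,12); WM=10
i=10 t=4 v=3: DROP (t<10-2); WM=10
i=11 t=10 v=8: → [9,12); WM=10
i=12 t=14 v=5: → [14,16); WM=14
i=13 t=6 v=5: DROP (t<14-2); WM=14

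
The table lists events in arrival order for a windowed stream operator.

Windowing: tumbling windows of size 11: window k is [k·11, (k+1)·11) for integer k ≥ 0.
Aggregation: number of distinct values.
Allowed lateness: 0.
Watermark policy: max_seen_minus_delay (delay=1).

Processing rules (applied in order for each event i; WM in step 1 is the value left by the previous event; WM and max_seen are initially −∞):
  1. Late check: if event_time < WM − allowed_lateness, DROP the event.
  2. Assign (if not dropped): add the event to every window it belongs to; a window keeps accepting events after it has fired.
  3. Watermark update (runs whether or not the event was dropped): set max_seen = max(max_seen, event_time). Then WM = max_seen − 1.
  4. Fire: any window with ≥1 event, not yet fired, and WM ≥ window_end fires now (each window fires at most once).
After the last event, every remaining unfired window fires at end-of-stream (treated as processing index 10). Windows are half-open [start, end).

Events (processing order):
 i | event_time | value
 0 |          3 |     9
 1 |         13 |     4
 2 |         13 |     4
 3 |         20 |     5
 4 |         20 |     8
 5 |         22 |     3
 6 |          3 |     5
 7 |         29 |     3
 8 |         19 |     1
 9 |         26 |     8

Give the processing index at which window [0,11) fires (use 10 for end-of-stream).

1

i=0 t=3 v=9: → [0,11); WM=2
i=1 t=13 v=4: → [11,22); WM=12; [0,11) fires=1
i=2 t=13 v=4: → [11,22); WM=12
i=3 t=20 v=5: → [11,22); WM=19
i=4 t=20 v=8: → [11,22); WM=19
i=5 t=22 v=3: → [22,33); WM=21
i=6 t=3 v=5: DROP (t<21-0); WM=21
i=7 t=29 v=3: → [22,33); WM=28; [11,22) fires=3
i=8 t=19 v=1: DROP (t<28-0); WM=28
i=9 t=26 v=8: DROP (t<28-0); WM=28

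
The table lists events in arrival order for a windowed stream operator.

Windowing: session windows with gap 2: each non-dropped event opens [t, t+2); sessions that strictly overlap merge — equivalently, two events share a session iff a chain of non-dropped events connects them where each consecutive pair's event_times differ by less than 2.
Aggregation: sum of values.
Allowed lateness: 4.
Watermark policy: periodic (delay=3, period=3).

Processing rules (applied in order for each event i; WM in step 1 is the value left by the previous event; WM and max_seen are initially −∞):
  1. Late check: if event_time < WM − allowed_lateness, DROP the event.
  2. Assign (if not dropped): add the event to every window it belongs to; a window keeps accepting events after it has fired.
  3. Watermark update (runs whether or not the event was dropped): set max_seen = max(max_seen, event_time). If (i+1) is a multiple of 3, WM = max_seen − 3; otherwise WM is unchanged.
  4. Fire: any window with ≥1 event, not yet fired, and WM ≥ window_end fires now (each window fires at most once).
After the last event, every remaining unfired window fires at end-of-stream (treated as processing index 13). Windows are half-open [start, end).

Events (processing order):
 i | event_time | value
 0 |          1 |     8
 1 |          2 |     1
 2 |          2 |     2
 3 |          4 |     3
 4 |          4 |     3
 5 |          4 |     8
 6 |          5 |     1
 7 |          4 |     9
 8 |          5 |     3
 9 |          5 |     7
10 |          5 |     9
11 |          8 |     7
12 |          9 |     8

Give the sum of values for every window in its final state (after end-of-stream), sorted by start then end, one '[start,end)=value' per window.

[1,4)=11 [4,7)=43 [8,11)=15

i=0 t=1 v=8: → [1,3); WM=−∞
i=1 t=2 v=1: → [1,4); WM=−∞
i=2 t=2 v=2: → [1,4); WM=-1
i=3 t=4 v=3: → [4,6); WM=-1
i=4 t=4 v=3: → [4,6); WM=-1
i=5 t=4 v=8: → [4,6); WM=1
i=6 t=5 v=1: → [4,7); WM=1
i=7 t=4 v=9: → [4,7); WM=1
i=8 t=5 v=3: → [4,7); WM=2
i=9 t=5 v=7: → [4,7); WM=2
i=10 t=5 v=9: → [4,7); WM=2
i=11 t=8 v=7: → [8,10); WM=5
i=12 t=9 v=8: → [8,11); WM=5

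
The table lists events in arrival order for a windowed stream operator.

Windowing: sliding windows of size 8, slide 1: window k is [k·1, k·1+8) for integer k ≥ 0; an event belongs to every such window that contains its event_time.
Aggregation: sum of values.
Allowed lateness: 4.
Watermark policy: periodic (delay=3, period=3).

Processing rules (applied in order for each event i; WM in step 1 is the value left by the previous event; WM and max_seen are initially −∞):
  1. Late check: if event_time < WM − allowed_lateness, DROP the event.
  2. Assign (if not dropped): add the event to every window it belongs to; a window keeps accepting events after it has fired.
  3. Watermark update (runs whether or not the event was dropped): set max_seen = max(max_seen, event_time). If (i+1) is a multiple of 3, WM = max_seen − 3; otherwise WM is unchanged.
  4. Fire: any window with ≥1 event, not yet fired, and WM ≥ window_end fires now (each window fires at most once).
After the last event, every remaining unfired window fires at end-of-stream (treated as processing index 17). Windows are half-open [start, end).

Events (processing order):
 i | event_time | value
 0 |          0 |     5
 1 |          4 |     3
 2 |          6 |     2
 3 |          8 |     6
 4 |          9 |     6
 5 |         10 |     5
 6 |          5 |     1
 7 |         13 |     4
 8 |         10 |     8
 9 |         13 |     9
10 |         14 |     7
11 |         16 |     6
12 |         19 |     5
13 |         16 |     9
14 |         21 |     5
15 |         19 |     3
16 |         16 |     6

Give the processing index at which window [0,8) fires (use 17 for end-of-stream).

8

i=0 t=0 v=5: → [0,8); WM=−∞
i=1 t=4 v=3: → [4,12),[3,11),[2,10),[1,9),[0,8); WM=−∞
i=2 t=6 v=2: → [6,14),[5,13),[4,12),[3,11),[2,10),[1,9),[0,8); WM=3
i=3 t=8 v=6: → [8,16),[7,15),[6,14),[5,13),[4,12),[3,11),[2,10),[1,9); WM=3
i=4 t=9 v=6: → [9,17),[8,16),[7,15),[6,14),[5,13),[4,12),[3,11),[2,10); WM=3
i=5 t=10 v=5: → [10,18),[9,17),[8,16),[7,15),[6,14),[5,13),[4,12),[3,11); WM=7
i=6 t=5 v=1: → [5,13),[4,12),[3,11),[2,10),[1,9),[0,8); WM=7
i=7 t=13 v=4: → [13,21),[12,20),[11,19),[10,18),[9,17),[8,16),[7,15),[6,14); WM=7
i=8 t=10 v=8: → [10,18),[9,17),[8,16),[7,15),[6,14),[5,13),[4,12),[3,11); WM=10; [0,8) fires=11 [1,9) fires=12 [2,10) fires=18
i=9 t=13 v=9: → [13,21),[12,20),[11,19),[10,18),[9,17),[8,16),[7,15),[6,14); WM=10
i=10 t=14 v=7: → [14,22),[13,21),[12,20),[11,19),[10,18),[9,17),[8,16),[7,15); WM=10
i=11 t=16 v=6: → [16,24),[15,23),[14,22),[13,21),[12,20),[11,19),[10,18),[9,17); WM=13; [3,11) fires=31 [4,12) fires=31 [5,13) fires=28
i=12 t=19 v=5: → [19,27),[18,26),[17,25),[16,24),[15,23),[14,22),[13,21),[12,20); WM=13
i=13 t=16 v=9: → [16,24),[15,23),[14,22),[13,21),[12,20),[11,19),[10,18),[9,17); WM=13
i=14 t=21 v=5: → [21,29),[20,28),[19,27),[18,26),[17,25),[16,24),[15,23),[14,22); WM=18; [6,14) fires=40 [7,15) fires=45 [8,16) fires=45 [9,17) fires=54 [10,18) fires=48
i=15 t=19 v=3: → [19,27),[18,26),[17,25),[16,24),[15,23),[14,22),[13,21),[12,20); WM=18
i=16 t=16 v=6: → [16,24),[15,23),[14,22),[13,21),[12,20),[11,19),[10,18),[9,17); WM=18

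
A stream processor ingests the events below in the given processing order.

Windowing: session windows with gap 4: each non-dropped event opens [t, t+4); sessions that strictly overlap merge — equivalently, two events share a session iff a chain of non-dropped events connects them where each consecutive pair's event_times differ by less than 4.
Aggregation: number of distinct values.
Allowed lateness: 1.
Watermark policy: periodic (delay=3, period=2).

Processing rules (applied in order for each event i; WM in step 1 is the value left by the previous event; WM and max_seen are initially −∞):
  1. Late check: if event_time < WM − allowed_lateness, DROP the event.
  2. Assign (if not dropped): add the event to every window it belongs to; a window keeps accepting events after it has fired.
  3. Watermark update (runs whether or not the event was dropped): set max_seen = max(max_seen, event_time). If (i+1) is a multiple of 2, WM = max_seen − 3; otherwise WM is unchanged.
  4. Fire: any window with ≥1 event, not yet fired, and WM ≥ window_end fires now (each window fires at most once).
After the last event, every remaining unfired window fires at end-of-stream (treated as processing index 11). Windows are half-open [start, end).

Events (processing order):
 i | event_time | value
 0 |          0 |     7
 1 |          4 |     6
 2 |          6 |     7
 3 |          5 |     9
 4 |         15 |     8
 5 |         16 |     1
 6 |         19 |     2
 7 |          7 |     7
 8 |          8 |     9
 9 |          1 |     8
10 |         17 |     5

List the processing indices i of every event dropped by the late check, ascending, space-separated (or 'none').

7 8 9

i=0 t=0 v=7: → [0,4); WM=−∞
i=1 t=4 v=6: → [4,8); WM=1
i=2 t=6 v=7: → [4,10); WM=1
i=3 t=5 v=9: → [4,10); WM=3
i=4 t=15 v=8: → [15,19); WM=3
i=5 t=16 v=1: → [15,20); WM=13
i=6 t=19 v=2: → [15,23); WM=13
i=7 t=7 v=7: DROP (t<13-1); WM=16
i=8 t=8 v=9: DROP (t<16-1); WM=16
i=9 t=1 v=8: DROP (t<16-1); WM=16
i=10 t=17 v=5: → [15,23); WM=16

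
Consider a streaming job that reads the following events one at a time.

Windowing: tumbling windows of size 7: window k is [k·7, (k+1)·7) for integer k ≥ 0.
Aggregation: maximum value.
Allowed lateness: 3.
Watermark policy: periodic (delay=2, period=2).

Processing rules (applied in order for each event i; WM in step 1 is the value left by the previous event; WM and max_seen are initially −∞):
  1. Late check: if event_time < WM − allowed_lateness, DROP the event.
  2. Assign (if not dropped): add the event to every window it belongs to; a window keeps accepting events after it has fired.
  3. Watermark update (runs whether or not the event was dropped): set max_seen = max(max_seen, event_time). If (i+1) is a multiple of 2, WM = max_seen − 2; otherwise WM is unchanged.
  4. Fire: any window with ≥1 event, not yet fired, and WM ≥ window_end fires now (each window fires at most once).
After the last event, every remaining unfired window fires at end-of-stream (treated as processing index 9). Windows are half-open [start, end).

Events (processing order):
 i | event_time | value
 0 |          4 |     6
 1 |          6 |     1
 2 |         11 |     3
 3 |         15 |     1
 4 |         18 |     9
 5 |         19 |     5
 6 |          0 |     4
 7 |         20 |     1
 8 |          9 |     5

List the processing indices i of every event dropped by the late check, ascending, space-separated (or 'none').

6 8

i=0 t=4 v=6: → [0,7); WM=−∞
i=1 t=6 v=1: → [0,7); WM=4
i=2 t=11 v=3: → [7,14); WM=4
i=3 t=15 v=1: → [14,21); WM=13; [0,7) fires=6
i=4 t=18 v=9: → [14,21); WM=13
i=5 t=19 v=5: → [14,21); WM=17; [7,14) fires=3
i=6 t=0 v=4: DROP (t<17-3); WM=17
i=7 t=20 v=1: → [14,21); WM=18
i=8 t=9 v=5: DROP (t<18-3); WM=18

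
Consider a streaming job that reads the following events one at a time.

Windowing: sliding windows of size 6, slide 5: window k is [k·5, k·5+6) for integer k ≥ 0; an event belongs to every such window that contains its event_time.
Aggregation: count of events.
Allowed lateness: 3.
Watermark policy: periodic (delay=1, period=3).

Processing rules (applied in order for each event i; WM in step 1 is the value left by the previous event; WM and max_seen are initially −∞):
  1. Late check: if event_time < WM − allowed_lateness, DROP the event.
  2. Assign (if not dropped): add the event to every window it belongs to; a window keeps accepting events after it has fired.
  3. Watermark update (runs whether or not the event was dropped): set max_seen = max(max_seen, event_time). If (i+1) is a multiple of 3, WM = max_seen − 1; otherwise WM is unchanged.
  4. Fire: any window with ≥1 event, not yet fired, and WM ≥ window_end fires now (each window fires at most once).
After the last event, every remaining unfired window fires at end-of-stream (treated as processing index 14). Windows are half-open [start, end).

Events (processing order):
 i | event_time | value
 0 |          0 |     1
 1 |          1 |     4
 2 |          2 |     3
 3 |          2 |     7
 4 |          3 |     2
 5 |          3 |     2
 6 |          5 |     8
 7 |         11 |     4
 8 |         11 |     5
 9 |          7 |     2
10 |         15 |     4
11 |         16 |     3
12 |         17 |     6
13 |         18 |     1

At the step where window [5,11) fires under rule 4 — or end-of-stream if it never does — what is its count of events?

i=0 t=0 v=1: → [0,6); WM=−∞
i=1 t=1 v=4: → [0,6); WM=−∞
i=2 t=2 v=3: → [0,6); WM=1
i=3 t=2 v=7: → [0,6); WM=1
i=4 t=3 v=2: → [0,6); WM=1
i=5 t=3 v=2: → [0,6); WM=2
i=6 t=5 v=8: → [5,11),[0,6); WM=2
i=7 t=11 v=4: → [10,16); WM=2
i=8 t=11 v=5: → [10,16); WM=10; [0,6) fires=7
i=9 t=7 v=2: → [5,11); WM=10
i=10 t=15 v=4: → [15,21),[10,16); WM=10
i=11 t=16 v=3: → [15,21); WM=15; [5,11) fires=2
i=12 t=17 v=6: → [15,21); WM=15
i=13 t=18 v=1: → [15,21); WM=15

2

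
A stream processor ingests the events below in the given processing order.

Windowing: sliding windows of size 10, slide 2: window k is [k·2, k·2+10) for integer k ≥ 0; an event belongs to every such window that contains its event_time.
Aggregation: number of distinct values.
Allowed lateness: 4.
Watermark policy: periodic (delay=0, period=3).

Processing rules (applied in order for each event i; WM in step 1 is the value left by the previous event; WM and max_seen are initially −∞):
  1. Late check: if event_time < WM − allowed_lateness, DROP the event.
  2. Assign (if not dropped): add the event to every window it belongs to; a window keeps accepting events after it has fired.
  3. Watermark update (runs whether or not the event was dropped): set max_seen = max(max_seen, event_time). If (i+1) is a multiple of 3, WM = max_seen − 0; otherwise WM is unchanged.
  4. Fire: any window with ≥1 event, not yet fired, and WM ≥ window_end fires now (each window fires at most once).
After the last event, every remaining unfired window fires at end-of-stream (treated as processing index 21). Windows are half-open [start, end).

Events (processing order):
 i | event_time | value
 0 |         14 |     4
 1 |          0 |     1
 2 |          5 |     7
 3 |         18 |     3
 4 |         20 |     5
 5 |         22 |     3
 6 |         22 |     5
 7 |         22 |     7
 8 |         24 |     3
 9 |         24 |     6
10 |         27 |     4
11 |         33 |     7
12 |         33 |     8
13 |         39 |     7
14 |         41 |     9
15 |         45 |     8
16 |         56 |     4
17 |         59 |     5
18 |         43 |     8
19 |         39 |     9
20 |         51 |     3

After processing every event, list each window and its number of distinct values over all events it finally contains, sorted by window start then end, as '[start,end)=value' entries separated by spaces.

[0,10)=2 [2,12)=1 [4,14)=1 [6,16)=1 [8,18)=1 [10,20)=2 [12,22)=3 [14,24)=4 [16,26)=4 [18,28)=5 [20,30)=5 [22,32)=5 [24,34)=5 [26,36)=3 [28,38)=2 [30,40)=2 [32,42)=3 [34,44)=2 [36,46)=3 [38,48)=3 [40,50)=2 [42,52)=1 [44,54)=1 [48,58)=1 [50,60)=2 [52,62)=2 [54,64)=2 [56,66)=2 [58,68)=1

i=0 t=14 v=4: → [14,24),[12,22),[10,20),[8,18),[6,16); WM=−∞
i=1 t=0 v=1: → [0,10); WM=−∞
i=2 t=5 v=7: → [4,14),[2,12),[0,10); WM=14; [0,10) fires=2 [2,12) fires=1 [4,14) fires=1
i=3 t=18 v=3: → [18,28),[16,26),[14,24),[12,22),[10,20); WM=14
i=4 t=20 v=5: → [20,30),[18,28),[16,26),[14,24),[12,22); WM=14
i=5 t=22 v=3: → [22,32),[20,30),[18,28),[16,26),[14,24); WM=22; [6,16) fires=1 [8,18) fires=1 [10,20) fires=2 [12,22) fires=3
i=6 t=22 v=5: → [22,32),[20,30),[18,28),[16,26),[14,24); WM=22
i=7 t=22 v=7: → [22,32),[20,30),[18,28),[16,26),[14,24); WM=22
i=8 t=24 v=3: → [24,34),[22,32),[20,30),[18,28),[16,26); WM=24; [14,24) fires=4
i=9 t=24 v=6: → [24,34),[22,32),[20,30),[18,28),[16,26); WM=24
i=10 t=27 v=4: → [26,36),[24,34),[22,32),[20,30),[18,28); WM=24
i=11 t=33 v=7: → [32,42),[30,40),[28,38),[26,36),[24,34); WM=33; [16,26) fires=4 [18,28) fires=5 [20,30) fires=5 [22,32) fires=5
i=12 t=33 v=8: → [32,42),[30,40),[28,38),[26,36),[24,34); WM=33
i=13 t=39 v=7: → [38,48),[36,46),[34,44),[32,42),[30,40); WM=33
i=14 t=41 v=9: → [40,50),[38,48),[36,46),[34,44),[32,42); WM=41; [24,34) fires=5 [26,36) fires=3 [28,38) fires=2 [30,40) fires=2
i=15 t=45 v=8: → [44,54),[42,52),[40,50),[38,48),[36,46); WM=41
i=16 t=56 v=4: → [56,66),[54,64),[52,62),[50,60),[48,58); WM=41
i=17 t=59 v=5: → [58,68),[56,66),[54,64),[52,62),[50,60); WM=59; [32,42) fires=3 [34,44) fires=2 [36,46) fires=3 [38,48) fires=3 [40,50) fires=2 [42,52) fires=1 [44,54) fires=1 [48,58) fires=1
i=18 t=43 v=8: DROP (t<59-4); WM=59
i=19 t=39 v=9: DROP (t<59-4); WM=59
i=20 t=51 v=3: DROP (t<59-4); WM=59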